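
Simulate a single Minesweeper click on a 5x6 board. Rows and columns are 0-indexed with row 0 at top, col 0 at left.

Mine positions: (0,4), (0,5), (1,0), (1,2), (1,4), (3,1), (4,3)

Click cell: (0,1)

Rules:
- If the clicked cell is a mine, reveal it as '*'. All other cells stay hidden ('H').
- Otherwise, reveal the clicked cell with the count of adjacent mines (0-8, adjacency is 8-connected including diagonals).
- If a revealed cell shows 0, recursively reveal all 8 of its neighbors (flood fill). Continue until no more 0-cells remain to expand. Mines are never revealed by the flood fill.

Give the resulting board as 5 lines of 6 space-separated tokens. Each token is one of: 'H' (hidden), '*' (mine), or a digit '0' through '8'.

H 2 H H H H
H H H H H H
H H H H H H
H H H H H H
H H H H H H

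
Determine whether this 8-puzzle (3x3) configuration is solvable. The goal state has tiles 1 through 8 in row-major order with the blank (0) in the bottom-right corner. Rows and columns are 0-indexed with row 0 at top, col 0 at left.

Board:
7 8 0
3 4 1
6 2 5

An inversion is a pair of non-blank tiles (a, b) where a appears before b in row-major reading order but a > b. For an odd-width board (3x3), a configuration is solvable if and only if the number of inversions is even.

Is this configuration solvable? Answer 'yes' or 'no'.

Inversions (pairs i<j in row-major order where tile[i] > tile[j] > 0): 18
18 is even, so the puzzle is solvable.

Answer: yes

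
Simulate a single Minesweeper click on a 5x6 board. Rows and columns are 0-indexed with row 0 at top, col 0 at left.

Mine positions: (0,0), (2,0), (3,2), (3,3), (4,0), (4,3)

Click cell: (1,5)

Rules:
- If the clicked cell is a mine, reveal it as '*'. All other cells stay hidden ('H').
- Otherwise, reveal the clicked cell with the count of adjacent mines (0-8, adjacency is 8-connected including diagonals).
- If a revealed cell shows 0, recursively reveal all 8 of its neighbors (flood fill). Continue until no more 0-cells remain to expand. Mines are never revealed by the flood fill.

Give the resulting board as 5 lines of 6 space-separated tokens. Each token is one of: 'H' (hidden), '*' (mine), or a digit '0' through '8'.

H 1 0 0 0 0
H 2 0 0 0 0
H 2 2 2 1 0
H H H H 2 0
H H H H 2 0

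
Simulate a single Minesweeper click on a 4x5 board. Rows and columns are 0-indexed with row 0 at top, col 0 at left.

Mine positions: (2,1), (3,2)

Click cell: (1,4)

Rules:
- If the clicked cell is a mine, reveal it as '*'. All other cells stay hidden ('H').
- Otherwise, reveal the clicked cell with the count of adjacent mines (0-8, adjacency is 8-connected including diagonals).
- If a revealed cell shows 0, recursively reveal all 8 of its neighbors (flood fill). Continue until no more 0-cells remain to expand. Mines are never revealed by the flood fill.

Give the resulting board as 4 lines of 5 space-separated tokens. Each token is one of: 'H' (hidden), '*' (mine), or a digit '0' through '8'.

0 0 0 0 0
1 1 1 0 0
H H 2 1 0
H H H 1 0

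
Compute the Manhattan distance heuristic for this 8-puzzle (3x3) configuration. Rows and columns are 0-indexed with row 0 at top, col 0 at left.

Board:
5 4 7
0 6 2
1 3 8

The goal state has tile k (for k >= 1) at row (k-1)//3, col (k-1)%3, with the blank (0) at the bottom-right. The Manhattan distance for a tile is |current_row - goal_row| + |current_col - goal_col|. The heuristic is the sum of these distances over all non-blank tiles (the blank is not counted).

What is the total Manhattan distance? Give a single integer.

Tile 5: (0,0)->(1,1) = 2
Tile 4: (0,1)->(1,0) = 2
Tile 7: (0,2)->(2,0) = 4
Tile 6: (1,1)->(1,2) = 1
Tile 2: (1,2)->(0,1) = 2
Tile 1: (2,0)->(0,0) = 2
Tile 3: (2,1)->(0,2) = 3
Tile 8: (2,2)->(2,1) = 1
Sum: 2 + 2 + 4 + 1 + 2 + 2 + 3 + 1 = 17

Answer: 17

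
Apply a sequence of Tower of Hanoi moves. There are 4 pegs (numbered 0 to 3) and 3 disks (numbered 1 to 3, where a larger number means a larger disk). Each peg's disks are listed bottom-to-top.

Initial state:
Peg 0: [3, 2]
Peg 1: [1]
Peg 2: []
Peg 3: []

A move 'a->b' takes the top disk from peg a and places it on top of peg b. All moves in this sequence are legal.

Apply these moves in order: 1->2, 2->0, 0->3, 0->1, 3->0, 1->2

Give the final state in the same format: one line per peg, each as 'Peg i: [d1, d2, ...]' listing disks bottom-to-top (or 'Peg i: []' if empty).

After move 1 (1->2):
Peg 0: [3, 2]
Peg 1: []
Peg 2: [1]
Peg 3: []

After move 2 (2->0):
Peg 0: [3, 2, 1]
Peg 1: []
Peg 2: []
Peg 3: []

After move 3 (0->3):
Peg 0: [3, 2]
Peg 1: []
Peg 2: []
Peg 3: [1]

After move 4 (0->1):
Peg 0: [3]
Peg 1: [2]
Peg 2: []
Peg 3: [1]

After move 5 (3->0):
Peg 0: [3, 1]
Peg 1: [2]
Peg 2: []
Peg 3: []

After move 6 (1->2):
Peg 0: [3, 1]
Peg 1: []
Peg 2: [2]
Peg 3: []

Answer: Peg 0: [3, 1]
Peg 1: []
Peg 2: [2]
Peg 3: []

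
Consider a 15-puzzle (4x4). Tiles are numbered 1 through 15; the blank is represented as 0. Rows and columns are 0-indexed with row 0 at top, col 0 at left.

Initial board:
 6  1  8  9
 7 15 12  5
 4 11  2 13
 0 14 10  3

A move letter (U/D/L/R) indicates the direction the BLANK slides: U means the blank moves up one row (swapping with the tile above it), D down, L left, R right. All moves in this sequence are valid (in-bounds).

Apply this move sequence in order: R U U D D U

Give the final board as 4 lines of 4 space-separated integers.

After move 1 (R):
 6  1  8  9
 7 15 12  5
 4 11  2 13
14  0 10  3

After move 2 (U):
 6  1  8  9
 7 15 12  5
 4  0  2 13
14 11 10  3

After move 3 (U):
 6  1  8  9
 7  0 12  5
 4 15  2 13
14 11 10  3

After move 4 (D):
 6  1  8  9
 7 15 12  5
 4  0  2 13
14 11 10  3

After move 5 (D):
 6  1  8  9
 7 15 12  5
 4 11  2 13
14  0 10  3

After move 6 (U):
 6  1  8  9
 7 15 12  5
 4  0  2 13
14 11 10  3

Answer:  6  1  8  9
 7 15 12  5
 4  0  2 13
14 11 10  3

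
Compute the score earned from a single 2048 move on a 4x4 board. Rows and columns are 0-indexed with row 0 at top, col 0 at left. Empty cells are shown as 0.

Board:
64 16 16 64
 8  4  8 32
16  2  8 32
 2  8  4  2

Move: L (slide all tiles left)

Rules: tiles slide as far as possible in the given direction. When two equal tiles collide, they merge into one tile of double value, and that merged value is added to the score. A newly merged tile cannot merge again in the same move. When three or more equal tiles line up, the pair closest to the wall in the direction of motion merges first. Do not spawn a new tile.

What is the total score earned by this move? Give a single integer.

Slide left:
row 0: [64, 16, 16, 64] -> [64, 32, 64, 0]  score +32 (running 32)
row 1: [8, 4, 8, 32] -> [8, 4, 8, 32]  score +0 (running 32)
row 2: [16, 2, 8, 32] -> [16, 2, 8, 32]  score +0 (running 32)
row 3: [2, 8, 4, 2] -> [2, 8, 4, 2]  score +0 (running 32)
Board after move:
64 32 64  0
 8  4  8 32
16  2  8 32
 2  8  4  2

Answer: 32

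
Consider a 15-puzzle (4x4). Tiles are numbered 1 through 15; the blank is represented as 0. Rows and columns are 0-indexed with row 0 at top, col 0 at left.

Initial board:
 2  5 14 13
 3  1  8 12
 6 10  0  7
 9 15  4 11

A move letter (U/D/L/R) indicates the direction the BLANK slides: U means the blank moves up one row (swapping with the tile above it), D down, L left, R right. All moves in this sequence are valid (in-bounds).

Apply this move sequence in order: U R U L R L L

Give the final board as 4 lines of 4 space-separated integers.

Answer:  2  0  5 14
 3  1 12 13
 6 10  8  7
 9 15  4 11

Derivation:
After move 1 (U):
 2  5 14 13
 3  1  0 12
 6 10  8  7
 9 15  4 11

After move 2 (R):
 2  5 14 13
 3  1 12  0
 6 10  8  7
 9 15  4 11

After move 3 (U):
 2  5 14  0
 3  1 12 13
 6 10  8  7
 9 15  4 11

After move 4 (L):
 2  5  0 14
 3  1 12 13
 6 10  8  7
 9 15  4 11

After move 5 (R):
 2  5 14  0
 3  1 12 13
 6 10  8  7
 9 15  4 11

After move 6 (L):
 2  5  0 14
 3  1 12 13
 6 10  8  7
 9 15  4 11

After move 7 (L):
 2  0  5 14
 3  1 12 13
 6 10  8  7
 9 15  4 11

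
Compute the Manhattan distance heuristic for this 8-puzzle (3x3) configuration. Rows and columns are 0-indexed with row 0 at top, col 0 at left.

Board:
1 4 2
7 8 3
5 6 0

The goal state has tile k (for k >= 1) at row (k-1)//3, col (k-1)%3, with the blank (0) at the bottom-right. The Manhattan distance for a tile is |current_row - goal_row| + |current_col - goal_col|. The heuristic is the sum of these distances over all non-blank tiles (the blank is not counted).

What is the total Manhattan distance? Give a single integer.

Tile 1: (0,0)->(0,0) = 0
Tile 4: (0,1)->(1,0) = 2
Tile 2: (0,2)->(0,1) = 1
Tile 7: (1,0)->(2,0) = 1
Tile 8: (1,1)->(2,1) = 1
Tile 3: (1,2)->(0,2) = 1
Tile 5: (2,0)->(1,1) = 2
Tile 6: (2,1)->(1,2) = 2
Sum: 0 + 2 + 1 + 1 + 1 + 1 + 2 + 2 = 10

Answer: 10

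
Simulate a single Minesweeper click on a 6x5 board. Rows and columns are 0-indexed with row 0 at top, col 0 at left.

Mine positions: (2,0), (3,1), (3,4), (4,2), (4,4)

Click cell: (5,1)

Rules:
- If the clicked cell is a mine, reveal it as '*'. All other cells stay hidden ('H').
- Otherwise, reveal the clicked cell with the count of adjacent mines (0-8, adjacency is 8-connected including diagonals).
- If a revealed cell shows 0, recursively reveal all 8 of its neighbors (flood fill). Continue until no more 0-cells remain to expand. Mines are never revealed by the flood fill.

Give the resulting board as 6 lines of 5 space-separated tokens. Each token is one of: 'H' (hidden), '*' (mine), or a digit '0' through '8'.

H H H H H
H H H H H
H H H H H
H H H H H
H H H H H
H 1 H H H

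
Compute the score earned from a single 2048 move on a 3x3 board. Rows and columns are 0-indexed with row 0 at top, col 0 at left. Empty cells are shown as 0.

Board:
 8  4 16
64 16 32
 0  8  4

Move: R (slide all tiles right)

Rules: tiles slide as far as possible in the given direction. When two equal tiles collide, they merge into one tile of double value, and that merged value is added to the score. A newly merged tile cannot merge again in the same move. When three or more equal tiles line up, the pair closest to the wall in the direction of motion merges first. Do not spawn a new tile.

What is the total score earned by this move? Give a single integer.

Answer: 0

Derivation:
Slide right:
row 0: [8, 4, 16] -> [8, 4, 16]  score +0 (running 0)
row 1: [64, 16, 32] -> [64, 16, 32]  score +0 (running 0)
row 2: [0, 8, 4] -> [0, 8, 4]  score +0 (running 0)
Board after move:
 8  4 16
64 16 32
 0  8  4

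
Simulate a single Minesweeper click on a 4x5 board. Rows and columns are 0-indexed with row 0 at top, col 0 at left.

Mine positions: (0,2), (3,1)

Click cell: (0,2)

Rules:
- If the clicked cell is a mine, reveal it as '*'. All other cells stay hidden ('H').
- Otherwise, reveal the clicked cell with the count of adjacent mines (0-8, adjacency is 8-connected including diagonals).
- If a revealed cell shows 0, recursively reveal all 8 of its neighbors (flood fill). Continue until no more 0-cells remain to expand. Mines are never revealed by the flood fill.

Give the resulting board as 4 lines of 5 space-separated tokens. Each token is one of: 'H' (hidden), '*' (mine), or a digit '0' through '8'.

H H * H H
H H H H H
H H H H H
H H H H H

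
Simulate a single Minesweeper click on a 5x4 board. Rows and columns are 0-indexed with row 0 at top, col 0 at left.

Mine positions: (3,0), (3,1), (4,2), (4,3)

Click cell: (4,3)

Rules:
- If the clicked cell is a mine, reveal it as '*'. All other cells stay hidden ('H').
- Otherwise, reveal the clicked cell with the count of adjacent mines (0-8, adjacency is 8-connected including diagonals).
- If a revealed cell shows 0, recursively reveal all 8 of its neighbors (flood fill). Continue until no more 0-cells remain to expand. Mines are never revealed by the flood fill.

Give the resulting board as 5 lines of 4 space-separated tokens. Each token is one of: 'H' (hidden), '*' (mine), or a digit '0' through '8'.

H H H H
H H H H
H H H H
H H H H
H H H *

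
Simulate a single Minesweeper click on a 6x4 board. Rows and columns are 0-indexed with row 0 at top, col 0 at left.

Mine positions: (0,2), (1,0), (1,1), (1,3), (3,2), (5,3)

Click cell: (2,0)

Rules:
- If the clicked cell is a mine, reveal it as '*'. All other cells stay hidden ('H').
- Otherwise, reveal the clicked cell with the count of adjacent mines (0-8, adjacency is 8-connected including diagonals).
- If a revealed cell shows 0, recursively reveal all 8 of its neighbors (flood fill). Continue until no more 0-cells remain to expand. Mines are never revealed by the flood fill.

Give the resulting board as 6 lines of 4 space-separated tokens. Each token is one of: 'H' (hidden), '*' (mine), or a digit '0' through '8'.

H H H H
H H H H
2 H H H
H H H H
H H H H
H H H H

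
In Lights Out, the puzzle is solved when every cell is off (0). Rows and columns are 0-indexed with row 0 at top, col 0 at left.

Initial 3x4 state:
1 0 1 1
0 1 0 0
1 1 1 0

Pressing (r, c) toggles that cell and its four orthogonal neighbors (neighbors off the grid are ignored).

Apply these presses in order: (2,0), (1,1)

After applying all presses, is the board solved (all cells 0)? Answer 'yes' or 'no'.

After press 1 at (2,0):
1 0 1 1
1 1 0 0
0 0 1 0

After press 2 at (1,1):
1 1 1 1
0 0 1 0
0 1 1 0

Lights still on: 7

Answer: no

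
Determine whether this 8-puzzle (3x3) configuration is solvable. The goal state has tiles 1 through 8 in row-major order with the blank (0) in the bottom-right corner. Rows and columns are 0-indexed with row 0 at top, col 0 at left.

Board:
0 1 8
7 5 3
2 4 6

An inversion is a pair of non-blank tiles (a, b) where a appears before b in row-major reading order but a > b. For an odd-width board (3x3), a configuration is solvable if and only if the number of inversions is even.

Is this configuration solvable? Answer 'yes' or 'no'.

Inversions (pairs i<j in row-major order where tile[i] > tile[j] > 0): 15
15 is odd, so the puzzle is not solvable.

Answer: no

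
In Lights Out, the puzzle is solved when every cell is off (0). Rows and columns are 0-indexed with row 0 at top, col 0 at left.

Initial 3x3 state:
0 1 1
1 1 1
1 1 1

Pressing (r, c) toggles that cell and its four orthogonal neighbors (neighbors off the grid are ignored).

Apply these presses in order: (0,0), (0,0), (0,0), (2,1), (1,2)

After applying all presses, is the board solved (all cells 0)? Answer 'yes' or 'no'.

Answer: no

Derivation:
After press 1 at (0,0):
1 0 1
0 1 1
1 1 1

After press 2 at (0,0):
0 1 1
1 1 1
1 1 1

After press 3 at (0,0):
1 0 1
0 1 1
1 1 1

After press 4 at (2,1):
1 0 1
0 0 1
0 0 0

After press 5 at (1,2):
1 0 0
0 1 0
0 0 1

Lights still on: 3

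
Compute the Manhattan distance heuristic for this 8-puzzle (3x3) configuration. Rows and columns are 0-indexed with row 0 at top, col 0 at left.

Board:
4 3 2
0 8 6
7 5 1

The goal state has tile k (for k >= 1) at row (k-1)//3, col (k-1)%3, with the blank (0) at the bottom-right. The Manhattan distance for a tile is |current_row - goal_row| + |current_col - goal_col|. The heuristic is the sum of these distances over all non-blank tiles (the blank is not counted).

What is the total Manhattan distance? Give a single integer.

Answer: 9

Derivation:
Tile 4: (0,0)->(1,0) = 1
Tile 3: (0,1)->(0,2) = 1
Tile 2: (0,2)->(0,1) = 1
Tile 8: (1,1)->(2,1) = 1
Tile 6: (1,2)->(1,2) = 0
Tile 7: (2,0)->(2,0) = 0
Tile 5: (2,1)->(1,1) = 1
Tile 1: (2,2)->(0,0) = 4
Sum: 1 + 1 + 1 + 1 + 0 + 0 + 1 + 4 = 9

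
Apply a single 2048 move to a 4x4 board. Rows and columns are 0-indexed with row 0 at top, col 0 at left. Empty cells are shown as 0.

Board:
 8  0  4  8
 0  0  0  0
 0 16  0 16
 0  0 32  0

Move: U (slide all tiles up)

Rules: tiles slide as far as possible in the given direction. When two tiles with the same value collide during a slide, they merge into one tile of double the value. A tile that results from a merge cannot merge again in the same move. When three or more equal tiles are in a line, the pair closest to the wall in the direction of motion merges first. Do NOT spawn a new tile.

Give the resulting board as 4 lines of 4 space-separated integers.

Slide up:
col 0: [8, 0, 0, 0] -> [8, 0, 0, 0]
col 1: [0, 0, 16, 0] -> [16, 0, 0, 0]
col 2: [4, 0, 0, 32] -> [4, 32, 0, 0]
col 3: [8, 0, 16, 0] -> [8, 16, 0, 0]

Answer:  8 16  4  8
 0  0 32 16
 0  0  0  0
 0  0  0  0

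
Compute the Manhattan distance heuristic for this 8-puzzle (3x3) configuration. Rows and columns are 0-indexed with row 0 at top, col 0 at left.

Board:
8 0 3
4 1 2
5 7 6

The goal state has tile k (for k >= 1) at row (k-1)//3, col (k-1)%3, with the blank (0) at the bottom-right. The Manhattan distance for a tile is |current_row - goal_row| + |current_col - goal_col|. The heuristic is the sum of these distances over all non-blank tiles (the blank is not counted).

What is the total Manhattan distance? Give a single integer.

Tile 8: (0,0)->(2,1) = 3
Tile 3: (0,2)->(0,2) = 0
Tile 4: (1,0)->(1,0) = 0
Tile 1: (1,1)->(0,0) = 2
Tile 2: (1,2)->(0,1) = 2
Tile 5: (2,0)->(1,1) = 2
Tile 7: (2,1)->(2,0) = 1
Tile 6: (2,2)->(1,2) = 1
Sum: 3 + 0 + 0 + 2 + 2 + 2 + 1 + 1 = 11

Answer: 11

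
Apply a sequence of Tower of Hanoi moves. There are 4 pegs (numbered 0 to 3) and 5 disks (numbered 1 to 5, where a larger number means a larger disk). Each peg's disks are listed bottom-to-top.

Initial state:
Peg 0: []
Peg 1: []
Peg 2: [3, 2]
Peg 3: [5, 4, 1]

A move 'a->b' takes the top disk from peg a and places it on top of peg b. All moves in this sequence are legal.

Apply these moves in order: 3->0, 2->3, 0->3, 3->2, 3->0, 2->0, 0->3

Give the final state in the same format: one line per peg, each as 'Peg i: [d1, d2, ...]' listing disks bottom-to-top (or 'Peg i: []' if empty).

After move 1 (3->0):
Peg 0: [1]
Peg 1: []
Peg 2: [3, 2]
Peg 3: [5, 4]

After move 2 (2->3):
Peg 0: [1]
Peg 1: []
Peg 2: [3]
Peg 3: [5, 4, 2]

After move 3 (0->3):
Peg 0: []
Peg 1: []
Peg 2: [3]
Peg 3: [5, 4, 2, 1]

After move 4 (3->2):
Peg 0: []
Peg 1: []
Peg 2: [3, 1]
Peg 3: [5, 4, 2]

After move 5 (3->0):
Peg 0: [2]
Peg 1: []
Peg 2: [3, 1]
Peg 3: [5, 4]

After move 6 (2->0):
Peg 0: [2, 1]
Peg 1: []
Peg 2: [3]
Peg 3: [5, 4]

After move 7 (0->3):
Peg 0: [2]
Peg 1: []
Peg 2: [3]
Peg 3: [5, 4, 1]

Answer: Peg 0: [2]
Peg 1: []
Peg 2: [3]
Peg 3: [5, 4, 1]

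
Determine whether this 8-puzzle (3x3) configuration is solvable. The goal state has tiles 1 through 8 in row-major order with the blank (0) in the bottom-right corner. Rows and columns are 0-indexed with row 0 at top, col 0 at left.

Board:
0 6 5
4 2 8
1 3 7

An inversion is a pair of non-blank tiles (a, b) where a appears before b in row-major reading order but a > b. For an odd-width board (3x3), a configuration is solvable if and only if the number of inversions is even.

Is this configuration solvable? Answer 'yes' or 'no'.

Answer: yes

Derivation:
Inversions (pairs i<j in row-major order where tile[i] > tile[j] > 0): 16
16 is even, so the puzzle is solvable.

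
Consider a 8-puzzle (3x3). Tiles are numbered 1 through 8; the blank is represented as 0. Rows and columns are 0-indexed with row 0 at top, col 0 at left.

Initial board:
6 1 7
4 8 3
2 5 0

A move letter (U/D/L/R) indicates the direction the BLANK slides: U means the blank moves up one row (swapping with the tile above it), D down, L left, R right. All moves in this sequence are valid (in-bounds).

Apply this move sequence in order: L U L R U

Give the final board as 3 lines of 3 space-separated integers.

Answer: 6 0 7
4 1 3
2 8 5

Derivation:
After move 1 (L):
6 1 7
4 8 3
2 0 5

After move 2 (U):
6 1 7
4 0 3
2 8 5

After move 3 (L):
6 1 7
0 4 3
2 8 5

After move 4 (R):
6 1 7
4 0 3
2 8 5

After move 5 (U):
6 0 7
4 1 3
2 8 5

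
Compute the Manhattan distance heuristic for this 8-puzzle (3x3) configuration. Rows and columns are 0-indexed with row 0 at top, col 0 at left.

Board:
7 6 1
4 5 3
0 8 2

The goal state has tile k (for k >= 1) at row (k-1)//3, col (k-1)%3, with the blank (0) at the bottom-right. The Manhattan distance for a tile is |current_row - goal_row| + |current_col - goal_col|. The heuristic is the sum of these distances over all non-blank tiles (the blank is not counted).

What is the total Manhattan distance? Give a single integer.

Answer: 10

Derivation:
Tile 7: at (0,0), goal (2,0), distance |0-2|+|0-0| = 2
Tile 6: at (0,1), goal (1,2), distance |0-1|+|1-2| = 2
Tile 1: at (0,2), goal (0,0), distance |0-0|+|2-0| = 2
Tile 4: at (1,0), goal (1,0), distance |1-1|+|0-0| = 0
Tile 5: at (1,1), goal (1,1), distance |1-1|+|1-1| = 0
Tile 3: at (1,2), goal (0,2), distance |1-0|+|2-2| = 1
Tile 8: at (2,1), goal (2,1), distance |2-2|+|1-1| = 0
Tile 2: at (2,2), goal (0,1), distance |2-0|+|2-1| = 3
Sum: 2 + 2 + 2 + 0 + 0 + 1 + 0 + 3 = 10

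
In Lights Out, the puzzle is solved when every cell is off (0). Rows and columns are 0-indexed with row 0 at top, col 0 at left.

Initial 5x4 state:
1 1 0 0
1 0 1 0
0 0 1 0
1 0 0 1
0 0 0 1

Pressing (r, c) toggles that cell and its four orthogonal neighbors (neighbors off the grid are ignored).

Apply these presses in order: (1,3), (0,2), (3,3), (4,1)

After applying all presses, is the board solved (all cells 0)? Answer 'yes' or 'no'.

Answer: no

Derivation:
After press 1 at (1,3):
1 1 0 1
1 0 0 1
0 0 1 1
1 0 0 1
0 0 0 1

After press 2 at (0,2):
1 0 1 0
1 0 1 1
0 0 1 1
1 0 0 1
0 0 0 1

After press 3 at (3,3):
1 0 1 0
1 0 1 1
0 0 1 0
1 0 1 0
0 0 0 0

After press 4 at (4,1):
1 0 1 0
1 0 1 1
0 0 1 0
1 1 1 0
1 1 1 0

Lights still on: 12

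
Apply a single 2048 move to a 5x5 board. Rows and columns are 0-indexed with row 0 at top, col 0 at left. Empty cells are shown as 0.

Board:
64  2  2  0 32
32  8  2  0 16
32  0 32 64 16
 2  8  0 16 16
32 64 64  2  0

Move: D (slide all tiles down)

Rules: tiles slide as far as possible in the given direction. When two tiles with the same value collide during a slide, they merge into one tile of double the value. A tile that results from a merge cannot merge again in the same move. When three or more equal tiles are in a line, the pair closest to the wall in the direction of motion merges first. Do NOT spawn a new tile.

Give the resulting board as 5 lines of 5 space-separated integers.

Slide down:
col 0: [64, 32, 32, 2, 32] -> [0, 64, 64, 2, 32]
col 1: [2, 8, 0, 8, 64] -> [0, 0, 2, 16, 64]
col 2: [2, 2, 32, 0, 64] -> [0, 0, 4, 32, 64]
col 3: [0, 0, 64, 16, 2] -> [0, 0, 64, 16, 2]
col 4: [32, 16, 16, 16, 0] -> [0, 0, 32, 16, 32]

Answer:  0  0  0  0  0
64  0  0  0  0
64  2  4 64 32
 2 16 32 16 16
32 64 64  2 32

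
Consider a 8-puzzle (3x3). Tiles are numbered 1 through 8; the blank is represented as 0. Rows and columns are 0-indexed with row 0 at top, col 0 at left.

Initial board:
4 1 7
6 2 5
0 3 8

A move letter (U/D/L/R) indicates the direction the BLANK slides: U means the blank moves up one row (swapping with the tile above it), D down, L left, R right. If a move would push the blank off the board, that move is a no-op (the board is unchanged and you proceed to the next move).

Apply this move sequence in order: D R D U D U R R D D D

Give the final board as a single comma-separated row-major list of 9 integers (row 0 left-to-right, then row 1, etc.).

After move 1 (D):
4 1 7
6 2 5
0 3 8

After move 2 (R):
4 1 7
6 2 5
3 0 8

After move 3 (D):
4 1 7
6 2 5
3 0 8

After move 4 (U):
4 1 7
6 0 5
3 2 8

After move 5 (D):
4 1 7
6 2 5
3 0 8

After move 6 (U):
4 1 7
6 0 5
3 2 8

After move 7 (R):
4 1 7
6 5 0
3 2 8

After move 8 (R):
4 1 7
6 5 0
3 2 8

After move 9 (D):
4 1 7
6 5 8
3 2 0

After move 10 (D):
4 1 7
6 5 8
3 2 0

After move 11 (D):
4 1 7
6 5 8
3 2 0

Answer: 4, 1, 7, 6, 5, 8, 3, 2, 0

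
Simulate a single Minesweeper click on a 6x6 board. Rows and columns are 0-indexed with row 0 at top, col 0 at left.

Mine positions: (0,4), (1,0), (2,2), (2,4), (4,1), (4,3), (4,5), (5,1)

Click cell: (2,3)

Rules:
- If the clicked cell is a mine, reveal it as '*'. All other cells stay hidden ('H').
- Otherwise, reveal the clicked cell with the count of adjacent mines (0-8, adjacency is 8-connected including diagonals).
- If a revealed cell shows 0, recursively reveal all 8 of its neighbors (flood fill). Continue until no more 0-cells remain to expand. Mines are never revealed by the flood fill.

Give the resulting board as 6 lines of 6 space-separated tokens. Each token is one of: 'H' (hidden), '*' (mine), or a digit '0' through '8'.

H H H H H H
H H H H H H
H H H 2 H H
H H H H H H
H H H H H H
H H H H H H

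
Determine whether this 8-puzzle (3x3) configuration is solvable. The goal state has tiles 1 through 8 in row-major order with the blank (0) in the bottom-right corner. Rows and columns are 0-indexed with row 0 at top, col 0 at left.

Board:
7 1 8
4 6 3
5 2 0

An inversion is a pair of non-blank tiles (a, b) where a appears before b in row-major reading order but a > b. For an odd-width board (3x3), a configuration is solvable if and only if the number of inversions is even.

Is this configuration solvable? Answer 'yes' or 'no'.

Inversions (pairs i<j in row-major order where tile[i] > tile[j] > 0): 18
18 is even, so the puzzle is solvable.

Answer: yes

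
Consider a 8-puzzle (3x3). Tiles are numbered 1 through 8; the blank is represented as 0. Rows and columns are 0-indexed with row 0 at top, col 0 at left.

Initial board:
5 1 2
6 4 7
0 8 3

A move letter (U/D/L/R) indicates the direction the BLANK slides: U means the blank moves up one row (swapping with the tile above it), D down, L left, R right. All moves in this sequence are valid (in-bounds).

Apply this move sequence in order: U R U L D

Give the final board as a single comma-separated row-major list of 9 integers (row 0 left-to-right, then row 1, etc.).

After move 1 (U):
5 1 2
0 4 7
6 8 3

After move 2 (R):
5 1 2
4 0 7
6 8 3

After move 3 (U):
5 0 2
4 1 7
6 8 3

After move 4 (L):
0 5 2
4 1 7
6 8 3

After move 5 (D):
4 5 2
0 1 7
6 8 3

Answer: 4, 5, 2, 0, 1, 7, 6, 8, 3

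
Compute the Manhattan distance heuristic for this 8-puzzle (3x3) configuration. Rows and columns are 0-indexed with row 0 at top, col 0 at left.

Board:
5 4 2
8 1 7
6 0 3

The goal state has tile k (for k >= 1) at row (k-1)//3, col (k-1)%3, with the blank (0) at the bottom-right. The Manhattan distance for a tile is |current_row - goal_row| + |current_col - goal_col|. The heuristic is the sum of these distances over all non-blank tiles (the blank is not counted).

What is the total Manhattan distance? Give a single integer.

Tile 5: (0,0)->(1,1) = 2
Tile 4: (0,1)->(1,0) = 2
Tile 2: (0,2)->(0,1) = 1
Tile 8: (1,0)->(2,1) = 2
Tile 1: (1,1)->(0,0) = 2
Tile 7: (1,2)->(2,0) = 3
Tile 6: (2,0)->(1,2) = 3
Tile 3: (2,2)->(0,2) = 2
Sum: 2 + 2 + 1 + 2 + 2 + 3 + 3 + 2 = 17

Answer: 17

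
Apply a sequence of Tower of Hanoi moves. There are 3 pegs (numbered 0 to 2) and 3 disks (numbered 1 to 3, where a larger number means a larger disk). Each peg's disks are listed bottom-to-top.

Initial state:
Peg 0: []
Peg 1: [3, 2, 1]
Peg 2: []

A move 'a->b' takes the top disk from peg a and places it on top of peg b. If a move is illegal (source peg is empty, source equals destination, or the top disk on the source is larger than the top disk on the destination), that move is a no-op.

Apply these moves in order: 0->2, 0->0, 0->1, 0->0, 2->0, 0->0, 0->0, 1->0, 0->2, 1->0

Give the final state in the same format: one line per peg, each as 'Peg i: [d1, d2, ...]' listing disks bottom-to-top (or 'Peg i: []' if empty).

Answer: Peg 0: [2]
Peg 1: [3]
Peg 2: [1]

Derivation:
After move 1 (0->2):
Peg 0: []
Peg 1: [3, 2, 1]
Peg 2: []

After move 2 (0->0):
Peg 0: []
Peg 1: [3, 2, 1]
Peg 2: []

After move 3 (0->1):
Peg 0: []
Peg 1: [3, 2, 1]
Peg 2: []

After move 4 (0->0):
Peg 0: []
Peg 1: [3, 2, 1]
Peg 2: []

After move 5 (2->0):
Peg 0: []
Peg 1: [3, 2, 1]
Peg 2: []

After move 6 (0->0):
Peg 0: []
Peg 1: [3, 2, 1]
Peg 2: []

After move 7 (0->0):
Peg 0: []
Peg 1: [3, 2, 1]
Peg 2: []

After move 8 (1->0):
Peg 0: [1]
Peg 1: [3, 2]
Peg 2: []

After move 9 (0->2):
Peg 0: []
Peg 1: [3, 2]
Peg 2: [1]

After move 10 (1->0):
Peg 0: [2]
Peg 1: [3]
Peg 2: [1]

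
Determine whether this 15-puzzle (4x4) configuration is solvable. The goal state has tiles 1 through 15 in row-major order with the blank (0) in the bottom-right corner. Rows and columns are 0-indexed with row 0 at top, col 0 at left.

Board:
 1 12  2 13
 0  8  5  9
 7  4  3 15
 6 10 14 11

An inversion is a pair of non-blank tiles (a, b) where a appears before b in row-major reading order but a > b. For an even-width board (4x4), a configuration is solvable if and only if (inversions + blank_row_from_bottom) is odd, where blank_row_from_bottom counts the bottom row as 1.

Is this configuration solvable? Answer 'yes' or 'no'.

Answer: no

Derivation:
Inversions: 39
Blank is in row 1 (0-indexed from top), which is row 3 counting from the bottom (bottom = 1).
39 + 3 = 42, which is even, so the puzzle is not solvable.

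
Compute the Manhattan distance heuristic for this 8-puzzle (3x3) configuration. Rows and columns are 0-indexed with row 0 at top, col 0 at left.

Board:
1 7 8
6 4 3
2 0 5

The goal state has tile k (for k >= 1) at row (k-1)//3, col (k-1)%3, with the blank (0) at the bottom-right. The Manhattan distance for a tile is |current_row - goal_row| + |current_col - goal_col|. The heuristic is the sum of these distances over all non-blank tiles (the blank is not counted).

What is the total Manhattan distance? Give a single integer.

Answer: 15

Derivation:
Tile 1: at (0,0), goal (0,0), distance |0-0|+|0-0| = 0
Tile 7: at (0,1), goal (2,0), distance |0-2|+|1-0| = 3
Tile 8: at (0,2), goal (2,1), distance |0-2|+|2-1| = 3
Tile 6: at (1,0), goal (1,2), distance |1-1|+|0-2| = 2
Tile 4: at (1,1), goal (1,0), distance |1-1|+|1-0| = 1
Tile 3: at (1,2), goal (0,2), distance |1-0|+|2-2| = 1
Tile 2: at (2,0), goal (0,1), distance |2-0|+|0-1| = 3
Tile 5: at (2,2), goal (1,1), distance |2-1|+|2-1| = 2
Sum: 0 + 3 + 3 + 2 + 1 + 1 + 3 + 2 = 15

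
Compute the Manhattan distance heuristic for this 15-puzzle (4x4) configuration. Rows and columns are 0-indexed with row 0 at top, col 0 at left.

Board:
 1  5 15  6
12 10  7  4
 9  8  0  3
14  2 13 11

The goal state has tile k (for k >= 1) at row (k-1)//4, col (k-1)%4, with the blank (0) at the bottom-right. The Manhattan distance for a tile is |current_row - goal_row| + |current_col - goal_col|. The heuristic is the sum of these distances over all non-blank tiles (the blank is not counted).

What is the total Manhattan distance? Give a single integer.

Answer: 28

Derivation:
Tile 1: (0,0)->(0,0) = 0
Tile 5: (0,1)->(1,0) = 2
Tile 15: (0,2)->(3,2) = 3
Tile 6: (0,3)->(1,1) = 3
Tile 12: (1,0)->(2,3) = 4
Tile 10: (1,1)->(2,1) = 1
Tile 7: (1,2)->(1,2) = 0
Tile 4: (1,3)->(0,3) = 1
Tile 9: (2,0)->(2,0) = 0
Tile 8: (2,1)->(1,3) = 3
Tile 3: (2,3)->(0,2) = 3
Tile 14: (3,0)->(3,1) = 1
Tile 2: (3,1)->(0,1) = 3
Tile 13: (3,2)->(3,0) = 2
Tile 11: (3,3)->(2,2) = 2
Sum: 0 + 2 + 3 + 3 + 4 + 1 + 0 + 1 + 0 + 3 + 3 + 1 + 3 + 2 + 2 = 28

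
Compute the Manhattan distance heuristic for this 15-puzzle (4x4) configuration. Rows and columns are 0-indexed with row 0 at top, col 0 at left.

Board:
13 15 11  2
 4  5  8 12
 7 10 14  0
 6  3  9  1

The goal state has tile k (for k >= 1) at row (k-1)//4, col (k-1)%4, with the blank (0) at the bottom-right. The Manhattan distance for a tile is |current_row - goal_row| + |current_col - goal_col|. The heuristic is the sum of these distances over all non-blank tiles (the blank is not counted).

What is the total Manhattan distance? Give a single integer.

Tile 13: at (0,0), goal (3,0), distance |0-3|+|0-0| = 3
Tile 15: at (0,1), goal (3,2), distance |0-3|+|1-2| = 4
Tile 11: at (0,2), goal (2,2), distance |0-2|+|2-2| = 2
Tile 2: at (0,3), goal (0,1), distance |0-0|+|3-1| = 2
Tile 4: at (1,0), goal (0,3), distance |1-0|+|0-3| = 4
Tile 5: at (1,1), goal (1,0), distance |1-1|+|1-0| = 1
Tile 8: at (1,2), goal (1,3), distance |1-1|+|2-3| = 1
Tile 12: at (1,3), goal (2,3), distance |1-2|+|3-3| = 1
Tile 7: at (2,0), goal (1,2), distance |2-1|+|0-2| = 3
Tile 10: at (2,1), goal (2,1), distance |2-2|+|1-1| = 0
Tile 14: at (2,2), goal (3,1), distance |2-3|+|2-1| = 2
Tile 6: at (3,0), goal (1,1), distance |3-1|+|0-1| = 3
Tile 3: at (3,1), goal (0,2), distance |3-0|+|1-2| = 4
Tile 9: at (3,2), goal (2,0), distance |3-2|+|2-0| = 3
Tile 1: at (3,3), goal (0,0), distance |3-0|+|3-0| = 6
Sum: 3 + 4 + 2 + 2 + 4 + 1 + 1 + 1 + 3 + 0 + 2 + 3 + 4 + 3 + 6 = 39

Answer: 39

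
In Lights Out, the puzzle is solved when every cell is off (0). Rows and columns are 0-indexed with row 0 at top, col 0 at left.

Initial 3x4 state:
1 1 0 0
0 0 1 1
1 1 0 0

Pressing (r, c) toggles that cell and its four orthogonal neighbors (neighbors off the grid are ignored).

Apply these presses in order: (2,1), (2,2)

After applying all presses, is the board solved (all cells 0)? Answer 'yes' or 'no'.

Answer: no

Derivation:
After press 1 at (2,1):
1 1 0 0
0 1 1 1
0 0 1 0

After press 2 at (2,2):
1 1 0 0
0 1 0 1
0 1 0 1

Lights still on: 6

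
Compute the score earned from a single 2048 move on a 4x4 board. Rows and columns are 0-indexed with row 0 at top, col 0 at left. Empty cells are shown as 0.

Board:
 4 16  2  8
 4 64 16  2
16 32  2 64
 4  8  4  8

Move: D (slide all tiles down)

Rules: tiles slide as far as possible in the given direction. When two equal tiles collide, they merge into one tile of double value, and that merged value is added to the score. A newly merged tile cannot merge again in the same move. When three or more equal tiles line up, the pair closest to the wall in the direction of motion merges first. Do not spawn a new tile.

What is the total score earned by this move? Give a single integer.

Slide down:
col 0: [4, 4, 16, 4] -> [0, 8, 16, 4]  score +8 (running 8)
col 1: [16, 64, 32, 8] -> [16, 64, 32, 8]  score +0 (running 8)
col 2: [2, 16, 2, 4] -> [2, 16, 2, 4]  score +0 (running 8)
col 3: [8, 2, 64, 8] -> [8, 2, 64, 8]  score +0 (running 8)
Board after move:
 0 16  2  8
 8 64 16  2
16 32  2 64
 4  8  4  8

Answer: 8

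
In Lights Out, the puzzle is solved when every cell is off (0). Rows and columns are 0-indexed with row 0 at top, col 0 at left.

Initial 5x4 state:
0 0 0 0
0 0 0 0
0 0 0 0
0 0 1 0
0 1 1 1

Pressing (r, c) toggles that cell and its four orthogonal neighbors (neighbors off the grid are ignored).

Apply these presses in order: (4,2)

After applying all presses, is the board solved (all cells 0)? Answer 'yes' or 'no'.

Answer: yes

Derivation:
After press 1 at (4,2):
0 0 0 0
0 0 0 0
0 0 0 0
0 0 0 0
0 0 0 0

Lights still on: 0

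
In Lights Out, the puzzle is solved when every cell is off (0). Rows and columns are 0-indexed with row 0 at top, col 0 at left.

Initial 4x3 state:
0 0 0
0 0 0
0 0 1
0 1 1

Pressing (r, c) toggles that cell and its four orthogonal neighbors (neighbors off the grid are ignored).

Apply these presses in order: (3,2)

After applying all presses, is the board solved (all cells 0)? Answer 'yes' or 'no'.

Answer: yes

Derivation:
After press 1 at (3,2):
0 0 0
0 0 0
0 0 0
0 0 0

Lights still on: 0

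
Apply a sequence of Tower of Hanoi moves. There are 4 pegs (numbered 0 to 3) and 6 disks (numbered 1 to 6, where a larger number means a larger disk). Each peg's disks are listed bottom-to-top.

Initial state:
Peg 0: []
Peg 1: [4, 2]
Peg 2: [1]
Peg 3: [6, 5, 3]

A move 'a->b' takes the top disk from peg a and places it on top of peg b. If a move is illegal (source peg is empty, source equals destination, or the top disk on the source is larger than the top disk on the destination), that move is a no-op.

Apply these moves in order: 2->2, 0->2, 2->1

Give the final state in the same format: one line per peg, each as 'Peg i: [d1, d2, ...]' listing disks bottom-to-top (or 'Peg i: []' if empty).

Answer: Peg 0: []
Peg 1: [4, 2, 1]
Peg 2: []
Peg 3: [6, 5, 3]

Derivation:
After move 1 (2->2):
Peg 0: []
Peg 1: [4, 2]
Peg 2: [1]
Peg 3: [6, 5, 3]

After move 2 (0->2):
Peg 0: []
Peg 1: [4, 2]
Peg 2: [1]
Peg 3: [6, 5, 3]

After move 3 (2->1):
Peg 0: []
Peg 1: [4, 2, 1]
Peg 2: []
Peg 3: [6, 5, 3]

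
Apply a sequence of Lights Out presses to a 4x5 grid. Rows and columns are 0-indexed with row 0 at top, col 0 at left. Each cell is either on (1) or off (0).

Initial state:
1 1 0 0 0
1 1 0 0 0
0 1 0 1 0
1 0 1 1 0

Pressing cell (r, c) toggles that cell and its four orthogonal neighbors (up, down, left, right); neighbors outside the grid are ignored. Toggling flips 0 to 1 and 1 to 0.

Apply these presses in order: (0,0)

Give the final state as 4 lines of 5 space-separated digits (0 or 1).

After press 1 at (0,0):
0 0 0 0 0
0 1 0 0 0
0 1 0 1 0
1 0 1 1 0

Answer: 0 0 0 0 0
0 1 0 0 0
0 1 0 1 0
1 0 1 1 0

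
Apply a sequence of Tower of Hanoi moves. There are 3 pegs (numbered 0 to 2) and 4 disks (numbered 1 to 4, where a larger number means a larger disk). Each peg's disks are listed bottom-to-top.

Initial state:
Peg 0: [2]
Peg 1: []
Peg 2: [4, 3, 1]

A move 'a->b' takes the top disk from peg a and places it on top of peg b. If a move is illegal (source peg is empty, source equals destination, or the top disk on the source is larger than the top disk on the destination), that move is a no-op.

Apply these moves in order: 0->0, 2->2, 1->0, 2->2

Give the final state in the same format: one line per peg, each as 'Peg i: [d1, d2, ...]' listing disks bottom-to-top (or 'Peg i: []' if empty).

Answer: Peg 0: [2]
Peg 1: []
Peg 2: [4, 3, 1]

Derivation:
After move 1 (0->0):
Peg 0: [2]
Peg 1: []
Peg 2: [4, 3, 1]

After move 2 (2->2):
Peg 0: [2]
Peg 1: []
Peg 2: [4, 3, 1]

After move 3 (1->0):
Peg 0: [2]
Peg 1: []
Peg 2: [4, 3, 1]

After move 4 (2->2):
Peg 0: [2]
Peg 1: []
Peg 2: [4, 3, 1]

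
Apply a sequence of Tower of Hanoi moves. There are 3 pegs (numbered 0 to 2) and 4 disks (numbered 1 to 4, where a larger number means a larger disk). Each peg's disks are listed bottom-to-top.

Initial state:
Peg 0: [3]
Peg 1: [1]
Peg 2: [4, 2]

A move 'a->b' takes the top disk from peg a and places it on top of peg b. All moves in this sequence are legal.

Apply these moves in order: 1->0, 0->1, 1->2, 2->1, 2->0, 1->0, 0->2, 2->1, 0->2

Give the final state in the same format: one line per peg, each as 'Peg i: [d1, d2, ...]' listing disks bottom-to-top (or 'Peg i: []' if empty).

After move 1 (1->0):
Peg 0: [3, 1]
Peg 1: []
Peg 2: [4, 2]

After move 2 (0->1):
Peg 0: [3]
Peg 1: [1]
Peg 2: [4, 2]

After move 3 (1->2):
Peg 0: [3]
Peg 1: []
Peg 2: [4, 2, 1]

After move 4 (2->1):
Peg 0: [3]
Peg 1: [1]
Peg 2: [4, 2]

After move 5 (2->0):
Peg 0: [3, 2]
Peg 1: [1]
Peg 2: [4]

After move 6 (1->0):
Peg 0: [3, 2, 1]
Peg 1: []
Peg 2: [4]

After move 7 (0->2):
Peg 0: [3, 2]
Peg 1: []
Peg 2: [4, 1]

After move 8 (2->1):
Peg 0: [3, 2]
Peg 1: [1]
Peg 2: [4]

After move 9 (0->2):
Peg 0: [3]
Peg 1: [1]
Peg 2: [4, 2]

Answer: Peg 0: [3]
Peg 1: [1]
Peg 2: [4, 2]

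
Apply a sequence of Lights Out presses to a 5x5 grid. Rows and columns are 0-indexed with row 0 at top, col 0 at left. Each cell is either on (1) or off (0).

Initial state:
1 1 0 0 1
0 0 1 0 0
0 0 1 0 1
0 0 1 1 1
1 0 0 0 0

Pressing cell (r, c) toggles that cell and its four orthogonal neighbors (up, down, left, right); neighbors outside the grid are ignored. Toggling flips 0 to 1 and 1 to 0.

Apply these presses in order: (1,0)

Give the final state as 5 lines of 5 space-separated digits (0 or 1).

Answer: 0 1 0 0 1
1 1 1 0 0
1 0 1 0 1
0 0 1 1 1
1 0 0 0 0

Derivation:
After press 1 at (1,0):
0 1 0 0 1
1 1 1 0 0
1 0 1 0 1
0 0 1 1 1
1 0 0 0 0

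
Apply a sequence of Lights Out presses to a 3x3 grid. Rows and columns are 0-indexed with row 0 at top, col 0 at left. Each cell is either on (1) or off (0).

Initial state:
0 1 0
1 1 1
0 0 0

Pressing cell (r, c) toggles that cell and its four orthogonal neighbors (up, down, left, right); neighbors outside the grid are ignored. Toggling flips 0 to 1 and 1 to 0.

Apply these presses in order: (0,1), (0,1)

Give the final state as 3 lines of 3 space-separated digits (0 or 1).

Answer: 0 1 0
1 1 1
0 0 0

Derivation:
After press 1 at (0,1):
1 0 1
1 0 1
0 0 0

After press 2 at (0,1):
0 1 0
1 1 1
0 0 0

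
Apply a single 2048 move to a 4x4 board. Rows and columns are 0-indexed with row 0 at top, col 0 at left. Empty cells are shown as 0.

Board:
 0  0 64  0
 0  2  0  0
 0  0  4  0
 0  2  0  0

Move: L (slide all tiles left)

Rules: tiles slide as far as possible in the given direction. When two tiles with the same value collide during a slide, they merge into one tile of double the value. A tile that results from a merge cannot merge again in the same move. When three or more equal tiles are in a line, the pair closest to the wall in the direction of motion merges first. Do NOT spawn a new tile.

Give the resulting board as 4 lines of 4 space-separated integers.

Slide left:
row 0: [0, 0, 64, 0] -> [64, 0, 0, 0]
row 1: [0, 2, 0, 0] -> [2, 0, 0, 0]
row 2: [0, 0, 4, 0] -> [4, 0, 0, 0]
row 3: [0, 2, 0, 0] -> [2, 0, 0, 0]

Answer: 64  0  0  0
 2  0  0  0
 4  0  0  0
 2  0  0  0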